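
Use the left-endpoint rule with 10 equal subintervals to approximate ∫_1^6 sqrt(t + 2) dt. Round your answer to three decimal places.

Δt = (6 − 1)/10 = 0.5.
Left endpoints: 1, 1.5, 2, 2.5, 3, 3.5, 4, 4.5, 5, 5.5.
f(1) ≈ 1.732, f(1.5) ≈ 1.871, f(2) ≈ 2.000, f(2.5) ≈ 2.121, f(3) ≈ 2.236, f(3.5) ≈ 2.345, f(4) ≈ 2.449, f(4.5) ≈ 2.550, f(5) ≈ 2.646, f(5.5) ≈ 2.739.
Sum = Δt · [f(1) + f(1.5) + f(2) + ...].
Sum ≈ 11.344.

11.344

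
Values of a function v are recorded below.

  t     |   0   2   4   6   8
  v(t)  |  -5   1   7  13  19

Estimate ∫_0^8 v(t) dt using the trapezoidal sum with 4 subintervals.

Δt = 2.
T_4 = (2/2)·[(-5) + 2·1 + 2·7 + 2·13 + 19] = 56.

56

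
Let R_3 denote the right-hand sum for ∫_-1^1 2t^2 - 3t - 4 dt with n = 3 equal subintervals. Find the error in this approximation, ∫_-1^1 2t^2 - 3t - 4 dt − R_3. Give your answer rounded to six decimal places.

Exact integral: ∫_-1^1 f(t) dt ≈ -6.66666667.
R_3 ≈ -8.37037037.
Error ≈ -6.66666667 − (-8.37037037) ≈ 1.703704.

1.703704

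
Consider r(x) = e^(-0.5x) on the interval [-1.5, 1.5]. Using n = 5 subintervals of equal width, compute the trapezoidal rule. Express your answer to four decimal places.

Δx = (1.5 − (-1.5))/5 = 0.6.
r(-1.5) ≈ 2.1170, r(-0.9) ≈ 1.5683, r(-0.3) ≈ 1.1618, r(0.3) ≈ 0.8607, r(0.9) ≈ 0.6376, r(1.5) ≈ 0.4724.
T_5 = (Δx/2)·[r(x_0) + 2r(x_1) + ... + 2r(x_{4}) + r(x_5)].
Sum ≈ 3.3139.

3.3139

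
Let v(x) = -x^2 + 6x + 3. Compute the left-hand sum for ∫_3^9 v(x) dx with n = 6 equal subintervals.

17

Δx = (9 − 3)/6 = 1.
Left endpoints: 3, 4, 5, 6, 7, 8.
v(3) = 12, v(4) = 11, v(5) = 8, v(6) = 3, v(7) = -4, v(8) = -13.
Sum = Δx · [v(3) + v(4) + v(5) + ...].
Sum = 17.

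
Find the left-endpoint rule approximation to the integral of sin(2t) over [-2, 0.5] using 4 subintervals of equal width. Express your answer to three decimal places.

-0.544

Δt = (0.5 − (-2))/4 = 0.625.
Left endpoints: -2, -1.375, -0.75, -0.125.
f(-2) ≈ 0.757, f(-1.375) ≈ -0.382, f(-0.75) ≈ -0.997, f(-0.125) ≈ -0.247.
Sum = Δt · [f(-2) + f(-1.375) + f(-0.75) + f(-0.125)].
Sum ≈ -0.544.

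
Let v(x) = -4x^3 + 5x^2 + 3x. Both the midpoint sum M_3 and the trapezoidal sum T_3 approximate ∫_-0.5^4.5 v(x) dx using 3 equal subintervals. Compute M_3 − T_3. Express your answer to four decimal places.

M_3 ≈ -205.925926.
T_3 ≈ -271.898148.
M_3 − T_3 ≈ 65.9722.

65.9722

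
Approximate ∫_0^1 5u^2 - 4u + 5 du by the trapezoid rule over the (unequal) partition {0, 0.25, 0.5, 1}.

Subinterval widths: 0.25, 0.25, 0.5.
f(0) = 5, f(0.25) = 4.3125, f(0.5) = 4.25, f(1) = 6.
On each subinterval the trapezoid contributes (Δu_i/2)·[f(u_{i-1}) + f(u_i)].
Sum = 4.796875.

4.796875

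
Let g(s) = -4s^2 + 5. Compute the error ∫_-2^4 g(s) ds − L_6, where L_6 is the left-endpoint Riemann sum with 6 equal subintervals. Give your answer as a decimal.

Exact integral: ∫_-2^4 g(s) ds = -66.
L_6 = -46.
Error = -66 − (-46) = -20.

-20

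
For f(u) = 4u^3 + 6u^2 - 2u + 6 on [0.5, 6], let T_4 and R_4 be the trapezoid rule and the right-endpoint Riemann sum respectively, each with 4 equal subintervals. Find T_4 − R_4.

-733.5625

T_4 = 1802.92578125.
R_4 = 2536.48828125.
T_4 − R_4 = -733.5625.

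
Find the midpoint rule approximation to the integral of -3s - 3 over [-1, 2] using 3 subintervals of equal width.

Δs = (2 − (-1))/3 = 1.
Midpoints: -0.5, 0.5, 1.5.
f(-0.5) = -1.5, f(0.5) = -4.5, f(1.5) = -7.5.
Sum = Δs · [f(-0.5) + f(0.5) + f(1.5)].
Sum = -13.5.

-13.5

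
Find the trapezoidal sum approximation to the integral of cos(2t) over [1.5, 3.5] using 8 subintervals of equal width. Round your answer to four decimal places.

Δt = (3.5 − 1.5)/8 = 0.25.
f(1.5) ≈ -0.9900, f(1.75) ≈ -0.9365, f(2) ≈ -0.6536, f(2.25) ≈ -0.2108, f(2.5) ≈ 0.2837, f(2.75) ≈ 0.7087, f(3) ≈ 0.9602, f(3.25) ≈ 0.9766, f(3.5) ≈ 0.7539.
T_8 = (Δt/2)·[f(t_0) + 2f(t_1) + ... + 2f(t_{7}) + f(t_8)].
Sum ≈ 0.2525.

0.2525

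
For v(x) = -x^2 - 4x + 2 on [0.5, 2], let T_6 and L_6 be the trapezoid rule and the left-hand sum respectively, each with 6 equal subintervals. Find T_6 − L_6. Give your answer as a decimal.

T_6 = -7.140625.
L_6 = -5.921875.
T_6 − L_6 = -1.21875.

-1.21875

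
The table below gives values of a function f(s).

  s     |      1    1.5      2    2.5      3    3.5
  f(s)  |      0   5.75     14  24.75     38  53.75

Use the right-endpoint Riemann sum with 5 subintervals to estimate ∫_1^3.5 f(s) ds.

Δs = 0.5.
Sum = 0.5·[5.75 + 14 + 24.75 + 38 + 53.75] = 68.125.

68.125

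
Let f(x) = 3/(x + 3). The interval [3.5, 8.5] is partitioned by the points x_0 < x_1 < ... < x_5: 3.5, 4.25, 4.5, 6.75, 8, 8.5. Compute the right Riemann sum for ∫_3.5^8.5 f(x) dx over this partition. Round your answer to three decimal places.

1.574

Subinterval widths: 0.75, 0.25, 2.25, 1.25, 0.5.
Right endpoints: 4.25, 4.5, 6.75, 8, 8.5.
f(4.25) = 12/29, f(4.5) = 0.4, f(6.75) = 4/13, f(8) = 3/11, f(8.5) = 6/23.
Sum = Σ Δx_i · f(x_i).
Sum ≈ 1.574.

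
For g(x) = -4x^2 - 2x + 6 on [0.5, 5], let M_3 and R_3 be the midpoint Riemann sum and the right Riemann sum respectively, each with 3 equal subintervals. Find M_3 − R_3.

91.125

M_3 = -160.875.
R_3 = -252.
M_3 − R_3 = 91.125.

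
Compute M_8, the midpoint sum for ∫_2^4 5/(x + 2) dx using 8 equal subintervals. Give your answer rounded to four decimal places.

Δx = (4 − 2)/8 = 0.25.
Midpoints: 2.125, 2.375, 2.625, 2.875, 3.125, 3.375, 3.625, 3.875.
f(2.125) = 40/33, f(2.375) = 8/7, f(2.625) = 40/37, f(2.875) = 40/39, f(3.125) = 40/41, f(3.375) = 40/43, f(3.625) = 8/9, f(3.875) = 40/47.
Sum = Δx · [f(2.125) + f(2.375) + f(2.625) + ...].
Sum ≈ 2.0269.

2.0269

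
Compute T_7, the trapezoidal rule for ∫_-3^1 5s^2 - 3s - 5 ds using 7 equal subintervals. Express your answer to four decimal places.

39.7551

Δs = (1 − (-3))/7 = 4/7.
f(-3) = 49, f(-17/7) = 1557/49, f(-13/7) = 873/49, f(-9/7) = 349/49, f(-5/7) = -15/49, f(-1/7) = -219/49, f(3/7) = -263/49, f(1) = -3.
T_7 = (Δs/2)·[f(s_0) + 2f(s_1) + ... + 2f(s_{6}) + f(s_7)].
Sum ≈ 39.7551.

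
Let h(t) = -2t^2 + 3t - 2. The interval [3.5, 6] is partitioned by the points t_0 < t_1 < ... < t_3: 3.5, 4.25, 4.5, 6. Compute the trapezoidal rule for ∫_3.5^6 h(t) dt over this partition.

Subinterval widths: 0.75, 0.25, 1.5.
h(3.5) = -16, h(4.25) = -25.375, h(4.5) = -29, h(6) = -56.
On each subinterval the trapezoid contributes (Δt_i/2)·[h(t_{i-1}) + h(t_i)].
Sum = -86.0625.

-86.0625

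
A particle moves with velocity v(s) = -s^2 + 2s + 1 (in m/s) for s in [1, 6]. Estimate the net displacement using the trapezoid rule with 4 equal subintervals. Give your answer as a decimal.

-32.96875

Δs = (6 − 1)/4 = 1.25.
v(1) = 2, v(2.25) = 0.4375, v(3.5) = -4.25, v(4.75) = -12.0625, v(6) = -23.
T_4 = (Δs/2)·[v(s_0) + 2v(s_1) + 2v(s_2) + 2v(s_3) + v(s_4)].
Sum = -32.96875.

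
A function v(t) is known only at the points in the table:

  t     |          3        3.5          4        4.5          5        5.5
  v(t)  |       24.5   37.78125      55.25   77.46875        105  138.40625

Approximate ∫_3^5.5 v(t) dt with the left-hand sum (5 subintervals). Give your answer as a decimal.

Δt = 0.5.
Sum = 0.5·[24.5 + 37.78125 + 55.25 + 77.46875 + 105] = 150.

150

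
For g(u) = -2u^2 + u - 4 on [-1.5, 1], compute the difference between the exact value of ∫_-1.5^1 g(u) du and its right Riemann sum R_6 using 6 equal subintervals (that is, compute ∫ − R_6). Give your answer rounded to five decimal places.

Exact integral: ∫_-1.5^1 g(u) du ≈ -13.5416667.
R_6 ≈ -12.6446759.
Error ≈ -13.5416667 − (-12.6446759) ≈ -0.89699.

-0.89699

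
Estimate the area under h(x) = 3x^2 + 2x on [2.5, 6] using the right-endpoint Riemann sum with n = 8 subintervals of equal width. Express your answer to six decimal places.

Δx = (6 − 2.5)/8 = 0.4375.
Right endpoints: 2.9375, 3.375, 3.8125, 4.25, 4.6875, 5.125, 5.5625, 6.
h(2.9375) = 31.76171875, h(3.375) = 40.921875, h(3.8125) = 51.23046875, h(4.25) = 62.6875, h(4.6875) = 75.29296875, h(5.125) = 89.046875, h(5.5625) = 103.94921875, h(6) = 120.
Sum = Δx · [h(2.9375) + h(3.375) + h(3.8125) + ...].
Sum ≈ 251.514648.

251.514648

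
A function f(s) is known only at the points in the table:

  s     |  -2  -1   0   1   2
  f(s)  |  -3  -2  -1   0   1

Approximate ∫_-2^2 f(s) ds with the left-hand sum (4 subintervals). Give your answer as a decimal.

Δs = 1.
Sum = 1·[(-3) + (-2) + (-1) + 0] = -6.

-6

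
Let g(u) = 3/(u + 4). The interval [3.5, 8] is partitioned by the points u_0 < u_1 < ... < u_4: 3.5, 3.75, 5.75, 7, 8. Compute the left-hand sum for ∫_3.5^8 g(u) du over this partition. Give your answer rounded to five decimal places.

Subinterval widths: 0.25, 2, 1.25, 1.
Left endpoints: 3.5, 3.75, 5.75, 7.
g(3.5) = 0.4, g(3.75) = 12/31, g(5.75) = 4/13, g(7) = 3/11.
Sum = Σ Δu_i · g(u_i).
Sum ≈ 1.53154.

1.53154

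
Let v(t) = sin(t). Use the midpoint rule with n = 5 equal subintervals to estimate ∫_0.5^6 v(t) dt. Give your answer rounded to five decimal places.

Δt = (6 − 0.5)/5 = 1.1.
Midpoints: 1.05, 2.15, 3.25, 4.35, 5.45.
v(1.05) ≈ 0.86742, v(2.15) ≈ 0.83690, v(3.25) ≈ -0.10820, v(4.35) ≈ -0.93505, v(5.45) ≈ -0.74008.
Sum = Δt · [v(1.05) + v(2.15) + v(3.25) + v(4.35) + v(5.45)].
Sum ≈ -0.08690.

-0.08690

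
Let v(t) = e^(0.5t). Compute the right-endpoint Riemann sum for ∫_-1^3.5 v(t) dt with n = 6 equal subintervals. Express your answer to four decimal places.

Δt = (3.5 − (-1))/6 = 0.75.
Right endpoints: -0.25, 0.5, 1.25, 2, 2.75, 3.5.
v(-0.25) ≈ 0.8825, v(0.5) ≈ 1.2840, v(1.25) ≈ 1.8682, v(2) ≈ 2.7183, v(2.75) ≈ 3.9551, v(3.5) ≈ 5.7546.
Sum = Δt · [v(-0.25) + v(0.5) + v(1.25) + ...].
Sum ≈ 12.3470.

12.3470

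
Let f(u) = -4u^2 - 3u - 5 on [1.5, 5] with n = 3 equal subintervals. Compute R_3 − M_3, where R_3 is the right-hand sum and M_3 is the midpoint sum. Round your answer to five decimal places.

R_3 ≈ -276.1759259.
M_3 ≈ -212.2037037.
R_3 − M_3 ≈ -63.97222.

-63.97222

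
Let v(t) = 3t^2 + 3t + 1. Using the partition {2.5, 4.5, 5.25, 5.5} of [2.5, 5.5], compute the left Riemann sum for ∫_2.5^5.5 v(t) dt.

Subinterval widths: 2, 0.75, 0.25.
Left endpoints: 2.5, 4.5, 5.25.
v(2.5) = 27.25, v(4.5) = 75.25, v(5.25) = 99.4375.
Sum = Σ Δt_i · v(t_i).
Sum = 135.796875.

135.796875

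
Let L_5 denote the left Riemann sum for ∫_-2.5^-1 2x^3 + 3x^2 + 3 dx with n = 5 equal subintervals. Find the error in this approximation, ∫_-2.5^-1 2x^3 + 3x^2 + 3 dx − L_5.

2.19375

Exact integral: ∫_-2.5^-1 f(x) dx = 0.09375.
L_5 = -2.1.
Error = 0.09375 − (-2.1) = 2.19375.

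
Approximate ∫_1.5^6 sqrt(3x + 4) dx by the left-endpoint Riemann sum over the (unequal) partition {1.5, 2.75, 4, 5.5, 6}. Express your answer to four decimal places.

16.2832

Subinterval widths: 1.25, 1.25, 1.5, 0.5.
Left endpoints: 1.5, 2.75, 4, 5.5.
f(1.5) ≈ 2.9155, f(2.75) ≈ 3.5000, f(4) ≈ 4.0000, f(5.5) ≈ 4.5277.
Sum = Σ Δx_i · f(x_i).
Sum ≈ 16.2832.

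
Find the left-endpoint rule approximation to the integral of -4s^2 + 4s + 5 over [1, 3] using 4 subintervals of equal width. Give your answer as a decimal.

Δs = (3 − 1)/4 = 0.5.
Left endpoints: 1, 1.5, 2, 2.5.
f(1) = 5, f(1.5) = 2, f(2) = -3, f(2.5) = -10.
Sum = Δs · [f(1) + f(1.5) + f(2) + f(2.5)].
Sum = -3.

-3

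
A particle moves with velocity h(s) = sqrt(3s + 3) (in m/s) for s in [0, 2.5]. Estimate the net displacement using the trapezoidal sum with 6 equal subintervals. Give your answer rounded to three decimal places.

Δs = (2.5 − 0)/6 = 5/12.
h(0) ≈ 1.732, h(5/12) ≈ 2.062, h(5/6) ≈ 2.345, h(1.25) ≈ 2.598, h(5/3) ≈ 2.828, h(25/12) ≈ 3.041, h(2.5) ≈ 3.240.
T_6 = (Δs/2)·[h(s_0) + 2h(s_1) + ... + 2h(s_{5}) + h(s_6)].
Sum ≈ 6.400.

6.400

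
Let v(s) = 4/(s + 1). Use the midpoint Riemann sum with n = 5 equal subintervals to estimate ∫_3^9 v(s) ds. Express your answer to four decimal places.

Δs = (9 − 3)/5 = 1.2.
Midpoints: 3.6, 4.8, 6, 7.2, 8.4.
v(3.6) = 20/23, v(4.8) = 20/29, v(6) = 4/7, v(7.2) = 20/41, v(8.4) = 20/47.
Sum = Δs · [v(3.6) + v(4.8) + v(6) + v(7.2) + v(8.4)].
Sum ≈ 3.6528.

3.6528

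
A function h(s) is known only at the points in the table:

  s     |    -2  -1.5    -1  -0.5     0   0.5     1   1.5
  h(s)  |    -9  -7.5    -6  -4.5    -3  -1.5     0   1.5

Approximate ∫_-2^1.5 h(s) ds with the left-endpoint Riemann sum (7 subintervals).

Δs = 0.5.
Sum = 0.5·[(-9) + (-7.5) + (-6) + (-4.5) + (-3) + (-1.5) + 0] = -15.75.

-15.75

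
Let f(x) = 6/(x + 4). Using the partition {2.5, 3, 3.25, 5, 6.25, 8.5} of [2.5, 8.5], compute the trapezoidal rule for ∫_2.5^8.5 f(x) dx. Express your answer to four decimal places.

3.9442

Subinterval widths: 0.5, 0.25, 1.75, 1.25, 2.25.
f(2.5) = 12/13, f(3) = 6/7, f(3.25) = 24/29, f(5) = 2/3, f(6.25) = 24/41, f(8.5) = 0.48.
On each subinterval the trapezoid contributes (Δx_i/2)·[f(x_{i-1}) + f(x_i)].
Sum ≈ 3.9442.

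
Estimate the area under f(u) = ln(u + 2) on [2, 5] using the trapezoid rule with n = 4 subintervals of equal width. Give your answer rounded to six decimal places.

Δu = (5 − 2)/4 = 0.75.
f(2) ≈ 1.386294, f(2.75) ≈ 1.558145, f(3.5) ≈ 1.704748, f(4.25) ≈ 1.832581, f(5) ≈ 1.945910.
T_4 = (Δu/2)·[f(u_0) + 2f(u_1) + 2f(u_2) + 2f(u_3) + f(u_4)].
Sum ≈ 5.071182.

5.071182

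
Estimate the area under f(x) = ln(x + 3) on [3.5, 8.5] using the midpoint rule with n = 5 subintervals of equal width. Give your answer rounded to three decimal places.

10.923

Δx = (8.5 − 3.5)/5 = 1.
Midpoints: 4, 5, 6, 7, 8.
f(4) ≈ 1.946, f(5) ≈ 2.079, f(6) ≈ 2.197, f(7) ≈ 2.303, f(8) ≈ 2.398.
Sum = Δx · [f(4) + f(5) + f(6) + f(7) + f(8)].
Sum ≈ 10.923.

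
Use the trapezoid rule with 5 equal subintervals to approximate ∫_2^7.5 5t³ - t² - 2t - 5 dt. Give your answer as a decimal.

3795.28875

Δt = (7.5 − 2)/5 = 1.1.
f(2) = 27, f(3.1) = 128.145, f(4.2) = 339.4, f(5.3) = 700.695, f(6.4) = 1251.96, f(7.5) = 2033.125.
T_5 = (Δt/2)·[f(t_0) + 2f(t_1) + ... + 2f(t_{4}) + f(t_5)].
Sum = 3795.28875.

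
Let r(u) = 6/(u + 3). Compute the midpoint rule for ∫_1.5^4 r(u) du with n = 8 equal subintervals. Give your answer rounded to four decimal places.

Δu = (4 − 1.5)/8 = 0.3125.
Midpoints: 1.65625, 1.96875, 2.28125, 2.59375, 2.90625, 3.21875, 3.53125, 3.84375.
r(1.65625) = 192/149, r(1.96875) = 64/53, r(2.28125) = 192/169, r(2.59375) = 192/179, r(2.90625) = 64/63, r(3.21875) = 192/199, r(3.53125) = 192/209, r(3.84375) = 64/73.
Sum = Δu · [r(1.65625) + r(1.96875) + r(2.28125) + ...].
Sum ≈ 2.6503.

2.6503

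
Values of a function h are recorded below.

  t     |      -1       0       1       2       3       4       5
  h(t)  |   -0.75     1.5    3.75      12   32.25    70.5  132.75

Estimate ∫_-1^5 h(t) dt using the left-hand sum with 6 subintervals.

119.25

Δt = 1.
Sum = 1·[(-0.75) + 1.5 + 3.75 + 12 + 32.25 + 70.5] = 119.25.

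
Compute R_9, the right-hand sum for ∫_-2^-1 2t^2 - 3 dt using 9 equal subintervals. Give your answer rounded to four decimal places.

Δt = (-1 − (-2))/9 = 1/9.
Right endpoints: -17/9, -16/9, -5/3, -14/9, -13/9, -4/3, -11/9, -10/9, -1.
f(-17/9) = 335/81, f(-16/9) = 269/81, f(-5/3) = 23/9, f(-14/9) = 149/81, f(-13/9) = 95/81, f(-4/3) = 5/9, f(-11/9) = -1/81, f(-10/9) = -43/81, f(-1) = -1.
Sum = Δt · [f(-17/9) + f(-16/9) + f(-5/3) + ...].
Sum ≈ 1.3374.

1.3374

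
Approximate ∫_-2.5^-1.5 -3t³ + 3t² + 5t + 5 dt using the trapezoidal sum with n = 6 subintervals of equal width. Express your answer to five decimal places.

32.84722

Δt = (-1.5 − (-2.5))/6 = 1/6.
f(-2.5) = 58.125, f(-7/3) = 430/9, f(-13/6) = 2791/72, f(-2) = 31, f(-11/6) = 1757/72, f(-5/3) = 170/9, f(-1.5) = 14.375.
T_6 = (Δt/2)·[f(t_0) + 2f(t_1) + ... + 2f(t_{5}) + f(t_6)].
Sum ≈ 32.84722.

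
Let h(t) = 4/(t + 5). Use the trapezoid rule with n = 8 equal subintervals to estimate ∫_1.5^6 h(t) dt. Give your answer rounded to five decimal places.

Δt = (6 − 1.5)/8 = 0.5625.
h(1.5) = 8/13, h(2.0625) = 64/113, h(2.625) = 32/61, h(3.1875) = 64/131, h(3.75) = 16/35, h(4.3125) = 64/149, h(4.875) = 32/79, h(5.4375) = 64/167, h(6) = 4/11.
T_8 = (Δt/2)·[h(t_0) + 2h(t_1) + ... + 2h(t_{7}) + h(t_8)].
Sum ≈ 2.10600.

2.10600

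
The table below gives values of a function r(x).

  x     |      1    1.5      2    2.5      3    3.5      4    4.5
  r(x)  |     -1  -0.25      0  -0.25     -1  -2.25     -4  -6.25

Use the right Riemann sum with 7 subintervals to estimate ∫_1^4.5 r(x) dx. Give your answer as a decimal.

-7

Δx = 0.5.
Sum = 0.5·[(-0.25) + 0 + (-0.25) + (-1) + (-2.25) + (-4) + (-6.25)] = -7.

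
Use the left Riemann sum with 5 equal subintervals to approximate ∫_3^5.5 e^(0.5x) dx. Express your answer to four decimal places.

19.6478

Δx = (5.5 − 3)/5 = 0.5.
Left endpoints: 3, 3.5, 4, 4.5, 5.
f(3) ≈ 4.4817, f(3.5) ≈ 5.7546, f(4) ≈ 7.3891, f(4.5) ≈ 9.4877, f(5) ≈ 12.1825.
Sum = Δx · [f(3) + f(3.5) + f(4) + f(4.5) + f(5)].
Sum ≈ 19.6478.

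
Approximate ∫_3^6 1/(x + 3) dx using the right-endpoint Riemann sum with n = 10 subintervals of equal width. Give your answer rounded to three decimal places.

Δx = (6 − 3)/10 = 0.3.
Right endpoints: 3.3, 3.6, 3.9, 4.2, 4.5, 4.8, 5.1, 5.4, 5.7, 6.
f(3.3) = 10/63, f(3.6) = 5/33, f(3.9) = 10/69, f(4.2) = 5/36, f(4.5) = 2/15, f(4.8) = 5/39, f(5.1) = 10/81, f(5.4) = 5/42, f(5.7) = 10/87, f(6) = 1/9.
Sum = Δx · [f(3.3) + f(3.6) + f(3.9) + ...].
Sum ≈ 0.397.

0.397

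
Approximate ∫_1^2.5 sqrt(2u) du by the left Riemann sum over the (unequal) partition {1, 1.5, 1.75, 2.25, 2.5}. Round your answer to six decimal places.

2.605864

Subinterval widths: 0.5, 0.25, 0.5, 0.25.
Left endpoints: 1, 1.5, 1.75, 2.25.
f(1) ≈ 1.414214, f(1.5) ≈ 1.732051, f(1.75) ≈ 1.870829, f(2.25) ≈ 2.121320.
Sum = Σ Δu_i · f(u_i).
Sum ≈ 2.605864.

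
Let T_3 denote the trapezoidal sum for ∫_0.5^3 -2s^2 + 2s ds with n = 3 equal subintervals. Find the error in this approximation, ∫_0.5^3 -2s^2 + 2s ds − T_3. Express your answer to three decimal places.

Exact integral: ∫_0.5^3 f(s) ds ≈ -9.16667.
T_3 ≈ -9.74537.
Error ≈ -9.16667 − (-9.74537) ≈ 0.579.

0.579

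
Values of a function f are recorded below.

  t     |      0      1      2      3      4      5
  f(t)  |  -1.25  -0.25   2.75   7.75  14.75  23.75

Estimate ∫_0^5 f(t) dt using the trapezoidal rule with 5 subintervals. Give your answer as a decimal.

36.25

Δt = 1.
T_5 = (1/2)·[(-1.25) + 2·(-0.25) + 2·2.75 + 2·7.75 + 2·14.75 + 23.75] = 36.25.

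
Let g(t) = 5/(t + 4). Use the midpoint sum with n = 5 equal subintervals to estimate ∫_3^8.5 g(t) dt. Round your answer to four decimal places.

2.8956

Δt = (8.5 − 3)/5 = 1.1.
Midpoints: 3.55, 4.65, 5.75, 6.85, 7.95.
g(3.55) = 100/151, g(4.65) = 100/173, g(5.75) = 20/39, g(6.85) = 100/217, g(7.95) = 100/239.
Sum = Δt · [g(3.55) + g(4.65) + g(5.75) + g(6.85) + g(7.95)].
Sum ≈ 2.8956.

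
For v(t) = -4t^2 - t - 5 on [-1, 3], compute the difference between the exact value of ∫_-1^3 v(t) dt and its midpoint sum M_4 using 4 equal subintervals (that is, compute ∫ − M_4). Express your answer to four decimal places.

-1.3333

Exact integral: ∫_-1^3 v(t) dt ≈ -61.333333.
M_4 = -60.
Error ≈ -61.333333 − (-60) ≈ -1.3333.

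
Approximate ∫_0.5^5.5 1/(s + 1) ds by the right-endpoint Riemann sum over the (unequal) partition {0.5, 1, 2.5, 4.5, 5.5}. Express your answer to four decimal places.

1.1961

Subinterval widths: 0.5, 1.5, 2, 1.
Right endpoints: 1, 2.5, 4.5, 5.5.
f(1) = 0.5, f(2.5) = 2/7, f(4.5) = 2/11, f(5.5) = 2/13.
Sum = Σ Δs_i · f(s_i).
Sum ≈ 1.1961.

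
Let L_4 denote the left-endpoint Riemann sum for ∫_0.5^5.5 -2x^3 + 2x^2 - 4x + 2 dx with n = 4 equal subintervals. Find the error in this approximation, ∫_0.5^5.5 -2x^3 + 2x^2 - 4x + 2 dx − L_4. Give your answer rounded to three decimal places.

-161.979

Exact integral: ∫_0.5^5.5 f(x) dx ≈ -396.66667.
L_4 = -234.6875.
Error ≈ -396.66667 − (-234.6875) ≈ -161.979.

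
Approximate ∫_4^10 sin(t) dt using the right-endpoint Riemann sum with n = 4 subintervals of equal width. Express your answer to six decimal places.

0.308868

Δt = (10 − 4)/4 = 1.5.
Right endpoints: 5.5, 7, 8.5, 10.
f(5.5) ≈ -0.705540, f(7) ≈ 0.656987, f(8.5) ≈ 0.798487, f(10) ≈ -0.544021.
Sum = Δt · [f(5.5) + f(7) + f(8.5) + f(10)].
Sum ≈ 0.308868.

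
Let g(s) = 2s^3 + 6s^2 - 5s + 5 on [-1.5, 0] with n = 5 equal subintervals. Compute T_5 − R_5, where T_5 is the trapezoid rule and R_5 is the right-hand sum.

T_5 = 17.3775.
R_5 = 15.24.
T_5 − R_5 = 2.1375.

2.1375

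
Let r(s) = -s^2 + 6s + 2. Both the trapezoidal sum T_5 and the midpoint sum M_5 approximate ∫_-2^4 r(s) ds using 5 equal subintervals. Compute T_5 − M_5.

-2.16

T_5 = 22.56.
M_5 = 24.72.
T_5 − M_5 = -2.16.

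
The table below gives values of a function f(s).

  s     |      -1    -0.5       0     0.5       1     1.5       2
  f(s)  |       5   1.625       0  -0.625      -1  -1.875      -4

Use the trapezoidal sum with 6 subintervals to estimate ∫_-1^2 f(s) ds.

Δs = 0.5.
T_6 = (0.5/2)·[5 + 2·1.625 + 2·0 + 2·(-0.625) + 2·(-1) + 2·(-1.875) + (-4)] = -0.6875.

-0.6875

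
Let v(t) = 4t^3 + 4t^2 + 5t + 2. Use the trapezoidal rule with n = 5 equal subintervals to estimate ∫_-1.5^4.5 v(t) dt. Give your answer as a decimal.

Δt = (4.5 − (-1.5))/5 = 1.2.
v(-1.5) = -10, v(-0.3) = 0.752, v(0.9) = 12.656, v(2.1) = 67.184, v(3.3) = 205.808, v(4.5) = 470.
T_5 = (Δt/2)·[v(t_0) + 2v(t_1) + ... + 2v(t_{4}) + v(t_5)].
Sum = 619.68.

619.68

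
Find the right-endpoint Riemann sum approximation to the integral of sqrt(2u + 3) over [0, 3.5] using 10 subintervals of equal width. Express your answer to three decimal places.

9.057

Δu = (3.5 − 0)/10 = 0.35.
Right endpoints: 0.35, 0.7, 1.05, 1.4, 1.75, 2.1, 2.45, 2.8, 3.15, 3.5.
f(0.35) ≈ 1.924, f(0.7) ≈ 2.098, f(1.05) ≈ 2.258, f(1.4) ≈ 2.408, f(1.75) ≈ 2.550, f(2.1) ≈ 2.683, f(2.45) ≈ 2.811, f(2.8) ≈ 2.933, f(3.15) ≈ 3.050, f(3.5) ≈ 3.162.
Sum = Δu · [f(0.35) + f(0.7) + f(1.05) + ...].
Sum ≈ 9.057.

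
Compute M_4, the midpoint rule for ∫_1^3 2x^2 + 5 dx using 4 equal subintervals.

Δx = (3 − 1)/4 = 0.5.
Midpoints: 1.25, 1.75, 2.25, 2.75.
f(1.25) = 8.125, f(1.75) = 11.125, f(2.25) = 15.125, f(2.75) = 20.125.
Sum = Δx · [f(1.25) + f(1.75) + f(2.25) + f(2.75)].
Sum = 27.25.

27.25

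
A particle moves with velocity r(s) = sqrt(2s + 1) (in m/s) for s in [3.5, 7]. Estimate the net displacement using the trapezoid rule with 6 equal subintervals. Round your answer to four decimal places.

Δs = (7 − 3.5)/6 = 7/12.
r(3.5) ≈ 2.8284, r(49/12) ≈ 3.0277, r(14/3) ≈ 3.2146, r(5.25) ≈ 3.3912, r(35/6) ≈ 3.5590, r(77/12) ≈ 3.7193, r(7) ≈ 3.8730.
T_6 = (Δs/2)·[r(s_0) + 2r(s_1) + ... + 2r(s_{5}) + r(s_6)].
Sum ≈ 11.8197.

11.8197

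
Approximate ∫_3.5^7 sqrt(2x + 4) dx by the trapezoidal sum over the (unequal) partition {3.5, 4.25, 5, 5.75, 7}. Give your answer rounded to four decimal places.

13.2903

Subinterval widths: 0.75, 0.75, 0.75, 1.25.
f(3.5) ≈ 3.3166, f(4.25) ≈ 3.5355, f(5) ≈ 3.7417, f(5.75) ≈ 3.9370, f(7) ≈ 4.2426.
On each subinterval the trapezoid contributes (Δx_i/2)·[f(x_{i-1}) + f(x_i)].
Sum ≈ 13.2903.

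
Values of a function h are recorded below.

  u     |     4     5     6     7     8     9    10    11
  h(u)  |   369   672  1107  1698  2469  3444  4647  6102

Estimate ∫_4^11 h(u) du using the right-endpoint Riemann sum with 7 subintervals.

20139

Δu = 1.
Sum = 1·[672 + 1107 + 1698 + 2469 + 3444 + 4647 + 6102] = 20139.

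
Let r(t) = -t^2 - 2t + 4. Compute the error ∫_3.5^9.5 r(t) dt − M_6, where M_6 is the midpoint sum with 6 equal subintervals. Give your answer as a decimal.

Exact integral: ∫_3.5^9.5 r(t) dt = -325.5.
M_6 = -325.
Error = -325.5 − (-325) = -0.5.

-0.5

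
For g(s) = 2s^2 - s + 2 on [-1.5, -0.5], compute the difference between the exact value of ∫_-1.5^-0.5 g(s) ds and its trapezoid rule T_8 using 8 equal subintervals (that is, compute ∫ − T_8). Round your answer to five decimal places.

Exact integral: ∫_-1.5^-0.5 g(s) ds ≈ 5.1666667.
T_8 = 5.171875.
Error ≈ 5.1666667 − 5.171875 ≈ -0.00521.

-0.00521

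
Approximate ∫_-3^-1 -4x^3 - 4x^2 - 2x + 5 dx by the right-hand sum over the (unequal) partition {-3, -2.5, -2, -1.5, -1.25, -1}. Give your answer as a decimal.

Subinterval widths: 0.5, 0.5, 0.5, 0.25, 0.25.
Right endpoints: -2.5, -2, -1.5, -1.25, -1.
f(-2.5) = 47.5, f(-2) = 25, f(-1.5) = 12.5, f(-1.25) = 9.0625, f(-1) = 7.
Sum = Σ Δx_i · f(x_i).
Sum = 46.515625.

46.515625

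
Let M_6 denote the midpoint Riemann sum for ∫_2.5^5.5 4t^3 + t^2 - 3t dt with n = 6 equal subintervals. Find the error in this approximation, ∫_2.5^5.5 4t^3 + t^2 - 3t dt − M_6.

3.0625

Exact integral: ∫_2.5^5.5 f(t) dt = 890.25.
M_6 = 887.1875.
Error = 890.25 − 887.1875 = 3.0625.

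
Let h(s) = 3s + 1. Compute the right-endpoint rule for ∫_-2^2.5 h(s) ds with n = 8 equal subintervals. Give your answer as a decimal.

Δs = (2.5 − (-2))/8 = 0.5625.
Right endpoints: -1.4375, -0.875, -0.3125, 0.25, 0.8125, 1.375, 1.9375, 2.5.
h(-1.4375) = -3.3125, h(-0.875) = -1.625, h(-0.3125) = 0.0625, h(0.25) = 1.75, h(0.8125) = 3.4375, h(1.375) = 5.125, h(1.9375) = 6.8125, h(2.5) = 8.5.
Sum = Δs · [h(-1.4375) + h(-0.875) + h(-0.3125) + ...].
Sum = 11.671875.

11.671875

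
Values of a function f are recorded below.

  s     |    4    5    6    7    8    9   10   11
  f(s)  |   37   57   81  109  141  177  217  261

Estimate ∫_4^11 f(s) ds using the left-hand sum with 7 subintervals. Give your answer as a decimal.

Δs = 1.
Sum = 1·[37 + 57 + 81 + 109 + 141 + 177 + 217] = 819.

819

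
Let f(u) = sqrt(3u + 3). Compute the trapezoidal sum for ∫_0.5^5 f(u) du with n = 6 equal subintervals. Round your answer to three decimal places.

Δu = (5 − 0.5)/6 = 0.75.
f(0.5) ≈ 2.121, f(1.25) ≈ 2.598, f(2) ≈ 3.000, f(2.75) ≈ 3.354, f(3.5) ≈ 3.674, f(4.25) ≈ 3.969, f(5) ≈ 4.243.
T_6 = (Δu/2)·[f(u_0) + 2f(u_1) + ... + 2f(u_{5}) + f(u_6)].
Sum ≈ 14.833.

14.833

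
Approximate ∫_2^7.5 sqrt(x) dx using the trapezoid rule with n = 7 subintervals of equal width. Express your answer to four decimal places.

Δx = (7.5 − 2)/7 = 11/14.
f(2) ≈ 1.4142, f(39/14) ≈ 1.6690, f(25/7) ≈ 1.8898, f(61/14) ≈ 2.0874, f(36/7) ≈ 2.2678, f(83/14) ≈ 2.4349, f(47/7) ≈ 2.5912, f(7.5) ≈ 2.7386.
T_7 = (Δx/2)·[f(x_0) + 2f(x_1) + ... + 2f(x_{6}) + f(x_7)].
Sum ≈ 11.7987.

11.7987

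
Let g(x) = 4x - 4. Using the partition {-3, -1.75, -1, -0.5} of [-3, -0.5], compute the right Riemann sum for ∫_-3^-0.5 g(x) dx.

-22.75

Subinterval widths: 1.25, 0.75, 0.5.
Right endpoints: -1.75, -1, -0.5.
g(-1.75) = -11, g(-1) = -8, g(-0.5) = -6.
Sum = Σ Δx_i · g(x_i).
Sum = -22.75.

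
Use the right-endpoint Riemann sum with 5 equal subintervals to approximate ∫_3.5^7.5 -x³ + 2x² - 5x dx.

-741.42

Δx = (7.5 − 3.5)/5 = 0.8.
Right endpoints: 4.3, 5.1, 5.9, 6.7, 7.5.
f(4.3) = -64.027, f(5.1) = -106.131, f(5.9) = -165.259, f(6.7) = -244.483, f(7.5) = -346.875.
Sum = Δx · [f(4.3) + f(5.1) + f(5.9) + f(6.7) + f(7.5)].
Sum = -741.42.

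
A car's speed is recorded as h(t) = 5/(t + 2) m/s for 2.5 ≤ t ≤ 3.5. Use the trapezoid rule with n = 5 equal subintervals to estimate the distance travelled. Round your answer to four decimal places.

1.0036

Δt = (3.5 − 2.5)/5 = 0.2.
h(2.5) = 10/9, h(2.7) = 50/47, h(2.9) = 50/49, h(3.1) = 50/51, h(3.3) = 50/53, h(3.5) = 10/11.
T_5 = (Δt/2)·[h(t_0) + 2h(t_1) + ... + 2h(t_{4}) + h(t_5)].
Sum ≈ 1.0036.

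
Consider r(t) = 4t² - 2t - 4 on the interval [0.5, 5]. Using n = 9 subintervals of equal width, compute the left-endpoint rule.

Δt = (5 − 0.5)/9 = 0.5.
Left endpoints: 0.5, 1, 1.5, 2, 2.5, 3, 3.5, 4, 4.5.
r(0.5) = -4, r(1) = -2, r(1.5) = 2, r(2) = 8, r(2.5) = 16, r(3) = 26, r(3.5) = 38, r(4) = 52, r(4.5) = 68.
Sum = Δt · [r(0.5) + r(1) + r(1.5) + ...].
Sum = 102.

102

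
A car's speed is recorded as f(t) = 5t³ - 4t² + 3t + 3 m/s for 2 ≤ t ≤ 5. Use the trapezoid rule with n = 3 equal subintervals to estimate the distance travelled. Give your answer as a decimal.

Δt = (5 − 2)/3 = 1.
f(2) = 33, f(3) = 111, f(4) = 271, f(5) = 543.
T_3 = (Δt/2)·[f(t_0) + 2f(t_1) + 2f(t_2) + f(t_3)].
Sum = 670.

670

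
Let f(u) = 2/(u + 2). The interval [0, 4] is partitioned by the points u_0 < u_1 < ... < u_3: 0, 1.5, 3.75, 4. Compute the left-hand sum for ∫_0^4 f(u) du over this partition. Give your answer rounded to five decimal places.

Subinterval widths: 1.5, 2.25, 0.25.
Left endpoints: 0, 1.5, 3.75.
f(0) = 1, f(1.5) = 4/7, f(3.75) = 8/23.
Sum = Σ Δu_i · f(u_i).
Sum ≈ 2.87267.

2.87267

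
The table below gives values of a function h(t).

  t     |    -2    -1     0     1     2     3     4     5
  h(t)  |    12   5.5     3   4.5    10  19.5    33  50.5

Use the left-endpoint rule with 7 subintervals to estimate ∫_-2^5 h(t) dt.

Δt = 1.
Sum = 1·[12 + 5.5 + 3 + 4.5 + 10 + 19.5 + 33] = 87.5.

87.5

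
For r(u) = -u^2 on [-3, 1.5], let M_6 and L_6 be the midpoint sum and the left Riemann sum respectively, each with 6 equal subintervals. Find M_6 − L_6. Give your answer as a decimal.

M_6 = -9.9140625.
L_6 = -13.078125.
M_6 − L_6 = 3.1640625.

3.1640625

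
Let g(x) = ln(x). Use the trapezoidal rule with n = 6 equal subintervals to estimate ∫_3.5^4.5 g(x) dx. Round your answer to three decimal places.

Δx = (4.5 − 3.5)/6 = 1/6.
g(3.5) ≈ 1.253, g(11/3) ≈ 1.299, g(23/6) ≈ 1.344, g(4) ≈ 1.386, g(25/6) ≈ 1.427, g(13/3) ≈ 1.466, g(4.5) ≈ 1.504.
T_6 = (Δx/2)·[g(x_0) + 2g(x_1) + ... + 2g(x_{5}) + g(x_6)].
Sum ≈ 1.384.

1.384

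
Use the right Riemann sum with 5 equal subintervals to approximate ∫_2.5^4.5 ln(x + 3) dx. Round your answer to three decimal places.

3.797

Δx = (4.5 − 2.5)/5 = 0.4.
Right endpoints: 2.9, 3.3, 3.7, 4.1, 4.5.
f(2.9) ≈ 1.775, f(3.3) ≈ 1.841, f(3.7) ≈ 1.902, f(4.1) ≈ 1.960, f(4.5) ≈ 2.015.
Sum = Δx · [f(2.9) + f(3.3) + f(3.7) + f(4.1) + f(4.5)].
Sum ≈ 3.797.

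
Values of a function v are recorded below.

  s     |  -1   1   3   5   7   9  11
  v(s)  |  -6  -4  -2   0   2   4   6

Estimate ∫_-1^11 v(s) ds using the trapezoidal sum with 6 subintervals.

0

Δs = 2.
T_6 = (2/2)·[(-6) + 2·(-4) + 2·(-2) + 2·0 + 2·2 + 2·4 + 6] = 0.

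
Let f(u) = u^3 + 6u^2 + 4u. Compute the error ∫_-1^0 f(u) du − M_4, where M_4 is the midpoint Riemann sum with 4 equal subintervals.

0.0234375

Exact integral: ∫_-1^0 f(u) du = -0.25.
M_4 = -0.2734375.
Error = -0.25 − (-0.2734375) = 0.0234375.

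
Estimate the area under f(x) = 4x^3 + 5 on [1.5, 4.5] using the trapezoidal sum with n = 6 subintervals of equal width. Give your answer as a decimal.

424.5

Δx = (4.5 − 1.5)/6 = 0.5.
f(1.5) = 18.5, f(2) = 37, f(2.5) = 67.5, f(3) = 113, f(3.5) = 176.5, f(4) = 261, f(4.5) = 369.5.
T_6 = (Δx/2)·[f(x_0) + 2f(x_1) + ... + 2f(x_{5}) + f(x_6)].
Sum = 424.5.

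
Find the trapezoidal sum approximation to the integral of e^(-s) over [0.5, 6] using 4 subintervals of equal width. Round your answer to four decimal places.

0.6964

Δs = (6 − 0.5)/4 = 1.375.
f(0.5) ≈ 0.6065, f(1.875) ≈ 0.1534, f(3.25) ≈ 0.0388, f(4.625) ≈ 0.0098, f(6) ≈ 0.0025.
T_4 = (Δs/2)·[f(s_0) + 2f(s_1) + 2f(s_2) + 2f(s_3) + f(s_4)].
Sum ≈ 0.6964.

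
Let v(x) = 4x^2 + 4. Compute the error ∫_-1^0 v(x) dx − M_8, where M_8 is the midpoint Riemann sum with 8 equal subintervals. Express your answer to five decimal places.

Exact integral: ∫_-1^0 v(x) dx ≈ 5.3333333.
M_8 = 5.328125.
Error ≈ 5.3333333 − 5.328125 ≈ 0.00521.

0.00521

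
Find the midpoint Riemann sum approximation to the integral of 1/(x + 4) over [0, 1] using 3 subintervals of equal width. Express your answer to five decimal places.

0.22304

Δx = (1 − 0)/3 = 1/3.
Midpoints: 1/6, 0.5, 5/6.
f(1/6) = 0.24, f(0.5) = 2/9, f(5/6) = 6/29.
Sum = Δx · [f(1/6) + f(0.5) + f(5/6)].
Sum ≈ 0.22304.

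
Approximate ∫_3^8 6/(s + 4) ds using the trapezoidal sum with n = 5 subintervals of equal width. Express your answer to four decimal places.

3.2407

Δs = (8 − 3)/5 = 1.
f(3) = 6/7, f(4) = 0.75, f(5) = 2/3, f(6) = 0.6, f(7) = 6/11, f(8) = 0.5.
T_5 = (Δs/2)·[f(s_0) + 2f(s_1) + ... + 2f(s_{4}) + f(s_5)].
Sum ≈ 3.2407.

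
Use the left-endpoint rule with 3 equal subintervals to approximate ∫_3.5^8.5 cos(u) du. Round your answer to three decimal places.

Δu = (8.5 − 3.5)/3 = 5/3.
Left endpoints: 3.5, 31/6, 41/6.
f(3.5) ≈ -0.936, f(31/6) ≈ 0.439, f(41/6) ≈ 0.852.
Sum = Δu · [f(3.5) + f(31/6) + f(41/6)].
Sum ≈ 0.591.

0.591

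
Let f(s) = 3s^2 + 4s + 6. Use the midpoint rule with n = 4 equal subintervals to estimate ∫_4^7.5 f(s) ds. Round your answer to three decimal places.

Δs = (7.5 − 4)/4 = 0.875.
Midpoints: 4.4375, 5.3125, 6.1875, 7.0625.
f(4.4375) = 82.82421875, f(5.3125) = 111.91796875, f(6.1875) = 145.60546875, f(7.0625) = 183.88671875.
Sum = Δs · [f(4.4375) + f(5.3125) + f(6.1875) + f(7.0625)].
Sum ≈ 458.705.

458.705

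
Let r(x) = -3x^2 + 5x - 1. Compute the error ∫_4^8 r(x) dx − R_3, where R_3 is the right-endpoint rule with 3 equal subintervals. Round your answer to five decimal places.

86.22222

Exact integral: ∫_4^8 r(x) dx = -332.
R_3 ≈ -418.2222222.
Error ≈ -332 − (-418.2222222) ≈ 86.22222.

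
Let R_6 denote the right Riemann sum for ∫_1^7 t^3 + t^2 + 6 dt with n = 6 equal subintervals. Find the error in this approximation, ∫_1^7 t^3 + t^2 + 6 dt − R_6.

-208

Exact integral: ∫_1^7 f(t) dt = 750.
R_6 = 958.
Error = 750 − 958 = -208.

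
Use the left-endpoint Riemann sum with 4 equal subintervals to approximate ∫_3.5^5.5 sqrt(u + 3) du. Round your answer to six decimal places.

5.381150

Δu = (5.5 − 3.5)/4 = 0.5.
Left endpoints: 3.5, 4, 4.5, 5.
f(3.5) ≈ 2.549510, f(4) ≈ 2.645751, f(4.5) ≈ 2.738613, f(5) ≈ 2.828427.
Sum = Δu · [f(3.5) + f(4) + f(4.5) + f(5)].
Sum ≈ 5.381150.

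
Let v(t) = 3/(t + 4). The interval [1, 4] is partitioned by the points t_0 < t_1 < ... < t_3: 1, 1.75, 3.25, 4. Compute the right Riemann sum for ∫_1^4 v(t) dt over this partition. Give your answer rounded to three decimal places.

Subinterval widths: 0.75, 1.5, 0.75.
Right endpoints: 1.75, 3.25, 4.
v(1.75) = 12/23, v(3.25) = 12/29, v(4) = 0.375.
Sum = Σ Δt_i · v(t_i).
Sum ≈ 1.293.

1.293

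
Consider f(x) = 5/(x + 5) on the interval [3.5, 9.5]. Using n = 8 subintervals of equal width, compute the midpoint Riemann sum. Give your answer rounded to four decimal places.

Δx = (9.5 − 3.5)/8 = 0.75.
Midpoints: 3.875, 4.625, 5.375, 6.125, 6.875, 7.625, 8.375, 9.125.
f(3.875) = 40/71, f(4.625) = 40/77, f(5.375) = 40/83, f(6.125) = 40/89, f(6.875) = 8/19, f(7.625) = 40/101, f(8.375) = 40/107, f(9.125) = 40/113.
Sum = Δx · [f(3.875) + f(4.625) + f(5.375) + ...].
Sum ≈ 2.6693.

2.6693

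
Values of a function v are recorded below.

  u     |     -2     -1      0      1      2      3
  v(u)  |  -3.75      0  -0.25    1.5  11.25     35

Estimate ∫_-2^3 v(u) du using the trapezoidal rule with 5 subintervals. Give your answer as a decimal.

28.125

Δu = 1.
T_5 = (1/2)·[(-3.75) + 2·0 + 2·(-0.25) + 2·1.5 + 2·11.25 + 35] = 28.125.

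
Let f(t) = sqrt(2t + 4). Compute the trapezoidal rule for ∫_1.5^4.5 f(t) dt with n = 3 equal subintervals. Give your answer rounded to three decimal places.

9.442

Δt = (4.5 − 1.5)/3 = 1.
f(1.5) ≈ 2.646, f(2.5) ≈ 3.000, f(3.5) ≈ 3.317, f(4.5) ≈ 3.606.
T_3 = (Δt/2)·[f(t_0) + 2f(t_1) + 2f(t_2) + f(t_3)].
Sum ≈ 9.442.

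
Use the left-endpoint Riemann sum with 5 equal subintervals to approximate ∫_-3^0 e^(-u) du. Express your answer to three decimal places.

Δu = (0 − (-3))/5 = 0.6.
Left endpoints: -3, -2.4, -1.8, -1.2, -0.6.
f(-3) ≈ 20.086, f(-2.4) ≈ 11.023, f(-1.8) ≈ 6.050, f(-1.2) ≈ 3.320, f(-0.6) ≈ 1.822.
Sum = Δu · [f(-3) + f(-2.4) + f(-1.8) + f(-1.2) + f(-0.6)].
Sum ≈ 25.380.

25.380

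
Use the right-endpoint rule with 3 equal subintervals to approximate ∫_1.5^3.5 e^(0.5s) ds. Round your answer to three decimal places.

Δs = (3.5 − 1.5)/3 = 2/3.
Right endpoints: 13/6, 17/6, 3.5.
f(13/6) ≈ 2.955, f(17/6) ≈ 4.123, f(3.5) ≈ 5.755.
Sum = Δs · [f(13/6) + f(17/6) + f(3.5)].
Sum ≈ 8.555.

8.555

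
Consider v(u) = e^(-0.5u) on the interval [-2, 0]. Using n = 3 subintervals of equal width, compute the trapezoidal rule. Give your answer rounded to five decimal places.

3.46832

Δu = (0 − (-2))/3 = 2/3.
v(-2) ≈ 2.71828, v(-4/3) ≈ 1.94773, v(-2/3) ≈ 1.39561, v(0) ≈ 1.00000.
T_3 = (Δu/2)·[v(u_0) + 2v(u_1) + 2v(u_2) + v(u_3)].
Sum ≈ 3.46832.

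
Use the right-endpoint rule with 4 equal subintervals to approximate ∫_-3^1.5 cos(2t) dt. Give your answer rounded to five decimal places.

Δt = (1.5 − (-3))/4 = 1.125.
Right endpoints: -1.875, -0.75, 0.375, 1.5.
f(-1.875) ≈ -0.82056, f(-0.75) ≈ 0.07074, f(0.375) ≈ 0.73169, f(1.5) ≈ -0.98999.
Sum = Δt · [f(-1.875) + f(-0.75) + f(0.375) + f(1.5)].
Sum ≈ -1.13414.

-1.13414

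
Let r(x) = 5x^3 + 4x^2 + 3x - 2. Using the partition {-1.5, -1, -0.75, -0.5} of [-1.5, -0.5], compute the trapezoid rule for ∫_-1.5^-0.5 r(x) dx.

Subinterval widths: 0.5, 0.25, 0.25.
r(-1.5) = -14.375, r(-1) = -6, r(-0.75) = -4.109375, r(-0.5) = -3.125.
On each subinterval the trapezoid contributes (Δx_i/2)·[r(x_{i-1}) + r(x_i)].
Sum = -7.26171875.

-7.26171875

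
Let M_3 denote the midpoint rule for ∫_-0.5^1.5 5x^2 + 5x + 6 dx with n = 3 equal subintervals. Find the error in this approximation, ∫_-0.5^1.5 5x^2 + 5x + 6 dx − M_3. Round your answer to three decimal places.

0.370

Exact integral: ∫_-0.5^1.5 f(x) dx ≈ 22.83333.
M_3 ≈ 22.46296.
Error ≈ 22.83333 − 22.46296 ≈ 0.370.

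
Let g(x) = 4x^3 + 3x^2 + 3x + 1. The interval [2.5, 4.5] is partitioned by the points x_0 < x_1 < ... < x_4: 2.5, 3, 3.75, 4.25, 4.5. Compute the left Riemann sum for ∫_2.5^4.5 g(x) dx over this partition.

Subinterval widths: 0.5, 0.75, 0.5, 0.25.
Left endpoints: 2.5, 3, 3.75, 4.25.
g(2.5) = 89.75, g(3) = 145, g(3.75) = 265.375, g(4.25) = 375.
Sum = Σ Δx_i · g(x_i).
Sum = 380.0625.

380.0625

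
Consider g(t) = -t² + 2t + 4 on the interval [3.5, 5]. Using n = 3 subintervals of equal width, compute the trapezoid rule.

Δt = (5 − 3.5)/3 = 0.5.
g(3.5) = -1.25, g(4) = -4, g(4.5) = -7.25, g(5) = -11.
T_3 = (Δt/2)·[g(t_0) + 2g(t_1) + 2g(t_2) + g(t_3)].
Sum = -8.6875.

-8.6875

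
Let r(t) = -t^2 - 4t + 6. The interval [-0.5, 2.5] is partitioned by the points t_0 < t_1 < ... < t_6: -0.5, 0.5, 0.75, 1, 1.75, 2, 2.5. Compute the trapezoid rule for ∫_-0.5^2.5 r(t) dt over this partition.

0.484375

Subinterval widths: 1, 0.25, 0.25, 0.75, 0.25, 0.5.
r(-0.5) = 7.75, r(0.5) = 3.75, r(0.75) = 2.4375, r(1) = 1, r(1.75) = -4.0625, r(2) = -6, r(2.5) = -10.25.
On each subinterval the trapezoid contributes (Δt_i/2)·[r(t_{i-1}) + r(t_i)].
Sum = 0.484375.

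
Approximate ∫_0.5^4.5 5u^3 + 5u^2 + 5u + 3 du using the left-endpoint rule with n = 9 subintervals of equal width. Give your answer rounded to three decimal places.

603.986

Δu = (4.5 − 0.5)/9 = 4/9.
Left endpoints: 0.5, 17/18, 25/18, 11/6, 41/18, 49/18, 19/6, 65/18, 73/18.
f(0.5) = 7.375, f(17/18) = 95611/5832, f(25/18) = 192371/5832, f(11/6) = 12913/216, f(41/18) = 579811/5832, f(49/18) = 901211/5832, f(19/6) = 49193/216, f(65/18) = 1876171/5832, f(73/18) = 2560451/5832.
Sum = Δu · [f(0.5) + f(17/18) + f(25/18) + ...].
Sum ≈ 603.986.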